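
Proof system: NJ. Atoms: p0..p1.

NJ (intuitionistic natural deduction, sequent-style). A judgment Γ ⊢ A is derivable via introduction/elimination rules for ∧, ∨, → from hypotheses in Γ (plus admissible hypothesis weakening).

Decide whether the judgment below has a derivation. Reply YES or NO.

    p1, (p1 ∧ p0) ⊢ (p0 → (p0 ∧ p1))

Proof tree:
[Wk] p1, (p1 ∧ p0) ⊢ (p0 → (p0 ∧ p1))
  [→I] p1 ⊢ (p0 → (p0 ∧ p1))
    [∧I] p1, p0 ⊢ (p0 ∧ p1)
      [Ax] p0 ⊢ p0
      [Ax] p1 ⊢ p1

Result: YES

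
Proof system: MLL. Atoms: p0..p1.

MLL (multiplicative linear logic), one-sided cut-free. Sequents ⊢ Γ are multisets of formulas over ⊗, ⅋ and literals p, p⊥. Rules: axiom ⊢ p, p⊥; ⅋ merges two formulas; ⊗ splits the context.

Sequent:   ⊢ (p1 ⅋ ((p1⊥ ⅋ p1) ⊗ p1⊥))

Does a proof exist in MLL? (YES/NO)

Derivation (root first):
[⅋]  ⊢ (p1 ⅋ ((p1⊥ ⅋ p1) ⊗ p1⊥))
  [⊗]  ⊢ p1, ((p1⊥ ⅋ p1) ⊗ p1⊥)
    [⅋]  ⊢ (p1⊥ ⅋ p1)
      [Ax]  ⊢ p1, p1⊥
    [Ax]  ⊢ p1, p1⊥

Result: YES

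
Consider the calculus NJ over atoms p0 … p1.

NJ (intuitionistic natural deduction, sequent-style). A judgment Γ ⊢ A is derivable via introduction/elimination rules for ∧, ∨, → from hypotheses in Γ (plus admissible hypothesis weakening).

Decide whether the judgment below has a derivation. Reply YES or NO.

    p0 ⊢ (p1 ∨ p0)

Derivation trace:
[→E] p0 ⊢ (p1 ∨ p0)
  [→I] p0 ⊢ (p0 → (p1 ∨ p0))
    [∨I₂] p0, p0 ⊢ (p1 ∨ p0)
      [Wk] p0, p0 ⊢ p0
        [Ax] p0 ⊢ p0
  [Wk] p0, p0 ⊢ p0
    [Ax] p0 ⊢ p0

Result: YES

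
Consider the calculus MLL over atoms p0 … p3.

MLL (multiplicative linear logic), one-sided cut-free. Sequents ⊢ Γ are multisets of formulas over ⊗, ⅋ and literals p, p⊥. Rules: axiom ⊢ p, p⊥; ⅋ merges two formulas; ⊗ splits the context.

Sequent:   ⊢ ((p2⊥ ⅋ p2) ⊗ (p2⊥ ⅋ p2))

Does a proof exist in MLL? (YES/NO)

Proof tree:
[⊗]  ⊢ ((p2⊥ ⅋ p2) ⊗ (p2⊥ ⅋ p2))
  [⅋]  ⊢ (p2⊥ ⅋ p2)
    [Ax]  ⊢ p2, p2⊥
  [⅋]  ⊢ (p2⊥ ⅋ p2)
    [Ax]  ⊢ p2, p2⊥

Result: YES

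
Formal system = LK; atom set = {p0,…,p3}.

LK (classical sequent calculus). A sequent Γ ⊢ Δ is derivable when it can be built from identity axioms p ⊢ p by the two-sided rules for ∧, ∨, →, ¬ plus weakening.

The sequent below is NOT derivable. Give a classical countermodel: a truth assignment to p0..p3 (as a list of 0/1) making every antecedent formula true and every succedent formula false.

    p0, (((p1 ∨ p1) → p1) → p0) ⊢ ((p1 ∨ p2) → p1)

Truth-table refutation:
  v=0000: Γ:[p0=F, (((p1 ∨ p1) → p1) → p0)=F] Δ:[((p1 ∨ p2) → p1)=T] refutes=False
  v=0001: Γ:[p0=F, (((p1 ∨ p1) → p1) → p0)=F] Δ:[((p1 ∨ p2) → p1)=T] refutes=False
  v=0010: Γ:[p0=F, (((p1 ∨ p1) → p1) → p0)=F] Δ:[((p1 ∨ p2) → p1)=F] refutes=False
  v=0011: Γ:[p0=F, (((p1 ∨ p1) → p1) → p0)=F] Δ:[((p1 ∨ p2) → p1)=F] refutes=False
  v=0100: Γ:[p0=F, (((p1 ∨ p1) → p1) → p0)=F] Δ:[((p1 ∨ p2) → p1)=T] refutes=False
  v=0101: Γ:[p0=F, (((p1 ∨ p1) → p1) → p0)=F] Δ:[((p1 ∨ p2) → p1)=T] refutes=False
  v=0110: Γ:[p0=F, (((p1 ∨ p1) → p1) → p0)=F] Δ:[((p1 ∨ p2) → p1)=T] refutes=False
  v=0111: Γ:[p0=F, (((p1 ∨ p1) → p1) → p0)=F] Δ:[((p1 ∨ p2) → p1)=T] refutes=False
  v=1000: Γ:[p0=T, (((p1 ∨ p1) → p1) → p0)=T] Δ:[((p1 ∨ p2) → p1)=T] refutes=False
  v=1001: Γ:[p0=T, (((p1 ∨ p1) → p1) → p0)=T] Δ:[((p1 ∨ p2) → p1)=T] refutes=False
  v=1010: Γ:[p0=T, (((p1 ∨ p1) → p1) → p0)=T] Δ:[((p1 ∨ p2) → p1)=F] refutes=True  ← countermodel

Result: [1, 0, 1, 0]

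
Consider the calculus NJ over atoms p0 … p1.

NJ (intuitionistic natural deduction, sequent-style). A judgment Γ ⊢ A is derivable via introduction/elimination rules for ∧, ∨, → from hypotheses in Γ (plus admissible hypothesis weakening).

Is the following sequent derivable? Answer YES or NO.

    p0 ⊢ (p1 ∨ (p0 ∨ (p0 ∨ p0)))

Proof tree:
[∨I₂] p0 ⊢ (p1 ∨ (p0 ∨ (p0 ∨ p0)))
  [∨I₂] p0 ⊢ (p0 ∨ (p0 ∨ p0))
    [∨I₁] p0 ⊢ (p0 ∨ p0)
      [Ax] p0 ⊢ p0

Result: YES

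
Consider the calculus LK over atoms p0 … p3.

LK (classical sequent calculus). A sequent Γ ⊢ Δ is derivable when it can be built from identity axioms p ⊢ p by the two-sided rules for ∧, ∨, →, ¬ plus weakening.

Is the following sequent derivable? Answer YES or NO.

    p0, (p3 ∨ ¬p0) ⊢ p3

Proof tree:
[∨L] p0, (p3 ∨ ¬p0) ⊢ p3
  [Ax] p3 ⊢ p3
  [¬L] p0, ¬p0 ⊢ 
    [Ax] p0 ⊢ p0

Result: YES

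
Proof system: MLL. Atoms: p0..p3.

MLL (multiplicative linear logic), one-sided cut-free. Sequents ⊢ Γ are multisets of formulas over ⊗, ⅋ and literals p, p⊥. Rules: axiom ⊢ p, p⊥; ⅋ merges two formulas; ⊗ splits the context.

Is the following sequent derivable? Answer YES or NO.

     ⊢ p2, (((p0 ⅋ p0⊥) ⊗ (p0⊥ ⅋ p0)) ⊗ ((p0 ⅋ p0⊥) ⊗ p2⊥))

Derivation (root first):
[⊗]  ⊢ p2, (((p0 ⅋ p0⊥) ⊗ (p0⊥ ⅋ p0)) ⊗ ((p0 ⅋ p0⊥) ⊗ p2⊥))
  [⊗]  ⊢ ((p0 ⅋ p0⊥) ⊗ (p0⊥ ⅋ p0))
    [⅋]  ⊢ (p0 ⅋ p0⊥)
      [Ax]  ⊢ p0, p0⊥
    [⅋]  ⊢ (p0⊥ ⅋ p0)
      [Ax]  ⊢ p0, p0⊥
  [⊗]  ⊢ p2, ((p0 ⅋ p0⊥) ⊗ p2⊥)
    [⅋]  ⊢ (p0 ⅋ p0⊥)
      [Ax]  ⊢ p0, p0⊥
    [Ax]  ⊢ p2, p2⊥

Result: YES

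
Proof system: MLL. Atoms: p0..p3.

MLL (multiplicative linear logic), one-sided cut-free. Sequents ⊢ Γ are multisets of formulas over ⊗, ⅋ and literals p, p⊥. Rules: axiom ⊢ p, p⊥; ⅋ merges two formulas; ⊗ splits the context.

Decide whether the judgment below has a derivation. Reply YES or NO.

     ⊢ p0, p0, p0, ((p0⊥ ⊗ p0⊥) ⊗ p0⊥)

Proof tree:
[⊗]  ⊢ p0, p0, p0, ((p0⊥ ⊗ p0⊥) ⊗ p0⊥)
  [⊗]  ⊢ p0, p0, (p0⊥ ⊗ p0⊥)
    [Ax]  ⊢ p0, p0⊥
    [Ax]  ⊢ p0, p0⊥
  [Ax]  ⊢ p0, p0⊥

Result: YES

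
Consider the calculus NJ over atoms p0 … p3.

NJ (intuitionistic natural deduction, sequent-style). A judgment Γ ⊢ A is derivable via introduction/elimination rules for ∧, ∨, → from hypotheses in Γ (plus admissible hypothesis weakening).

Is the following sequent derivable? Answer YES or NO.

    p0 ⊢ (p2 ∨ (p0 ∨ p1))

Derivation trace:
[∨I₂] p0 ⊢ (p2 ∨ (p0 ∨ p1))
  [∨I₁] p0 ⊢ (p0 ∨ p1)
    [Ax] p0 ⊢ p0

Result: YES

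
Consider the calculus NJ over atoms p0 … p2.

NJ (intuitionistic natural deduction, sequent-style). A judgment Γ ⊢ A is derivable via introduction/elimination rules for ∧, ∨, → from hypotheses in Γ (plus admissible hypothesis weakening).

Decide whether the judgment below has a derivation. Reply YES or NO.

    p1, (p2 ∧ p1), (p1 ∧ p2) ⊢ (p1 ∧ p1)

Proof tree:
[∧I] p1, (p2 ∧ p1), (p1 ∧ p2) ⊢ (p1 ∧ p1)
  [Wk] p1, (p2 ∧ p1) ⊢ p1
    [Ax] p1 ⊢ p1
  [Wk] p1, (p1 ∧ p2) ⊢ p1
    [Ax] p1 ⊢ p1

Result: YES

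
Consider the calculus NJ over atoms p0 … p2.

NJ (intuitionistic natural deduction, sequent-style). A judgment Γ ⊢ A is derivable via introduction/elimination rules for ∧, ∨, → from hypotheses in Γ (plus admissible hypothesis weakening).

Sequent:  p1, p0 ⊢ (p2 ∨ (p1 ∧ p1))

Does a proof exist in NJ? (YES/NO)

Proof tree:
[∨I₂] p1, p0 ⊢ (p2 ∨ (p1 ∧ p1))
  [∧I] p1, p0 ⊢ (p1 ∧ p1)
    [Wk] p1, p0 ⊢ p1
      [Ax] p1 ⊢ p1
    [Wk] p1, p0 ⊢ p1
      [Ax] p1 ⊢ p1

Result: YES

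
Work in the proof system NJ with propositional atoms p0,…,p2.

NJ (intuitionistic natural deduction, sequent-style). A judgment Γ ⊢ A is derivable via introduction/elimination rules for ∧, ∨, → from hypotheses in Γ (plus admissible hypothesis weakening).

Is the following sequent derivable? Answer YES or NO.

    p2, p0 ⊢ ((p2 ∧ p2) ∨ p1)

Derivation trace:
[∨I₁] p2, p0 ⊢ ((p2 ∧ p2) ∨ p1)
  [Wk] p2, p0 ⊢ (p2 ∧ p2)
    [∧I] p2 ⊢ (p2 ∧ p2)
      [Ax] p2 ⊢ p2
      [Ax] p2 ⊢ p2

Result: YES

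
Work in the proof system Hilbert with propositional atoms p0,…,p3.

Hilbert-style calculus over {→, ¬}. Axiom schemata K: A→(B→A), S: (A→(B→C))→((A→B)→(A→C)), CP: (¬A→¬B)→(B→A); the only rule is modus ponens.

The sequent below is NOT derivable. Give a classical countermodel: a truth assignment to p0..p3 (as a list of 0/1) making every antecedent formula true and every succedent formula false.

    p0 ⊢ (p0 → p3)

Enumerate valuations to refute Γ ⊢ Δ:
  v=0000: Γ:[p0=F] Δ:[(p0 → p3)=T] refutes=False
  v=0001: Γ:[p0=F] Δ:[(p0 → p3)=T] refutes=False
  v=0010: Γ:[p0=F] Δ:[(p0 → p3)=T] refutes=False
  v=0011: Γ:[p0=F] Δ:[(p0 → p3)=T] refutes=False
  v=0100: Γ:[p0=F] Δ:[(p0 → p3)=T] refutes=False
  v=0101: Γ:[p0=F] Δ:[(p0 → p3)=T] refutes=False
  v=0110: Γ:[p0=F] Δ:[(p0 → p3)=T] refutes=False
  v=0111: Γ:[p0=F] Δ:[(p0 → p3)=T] refutes=False
  v=1000: Γ:[p0=T] Δ:[(p0 → p3)=F] refutes=True  ← countermodel

Result: [1, 0, 0, 0]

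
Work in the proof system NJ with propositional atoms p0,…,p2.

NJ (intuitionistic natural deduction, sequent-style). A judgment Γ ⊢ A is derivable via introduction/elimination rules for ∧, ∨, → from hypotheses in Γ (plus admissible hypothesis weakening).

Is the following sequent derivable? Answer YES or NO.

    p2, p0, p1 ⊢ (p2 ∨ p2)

Proof tree:
[Wk] p2, p0, p1 ⊢ (p2 ∨ p2)
  [Wk] p2, p0 ⊢ (p2 ∨ p2)
    [∨I₁] p2 ⊢ (p2 ∨ p2)
      [Ax] p2 ⊢ p2

Result: YES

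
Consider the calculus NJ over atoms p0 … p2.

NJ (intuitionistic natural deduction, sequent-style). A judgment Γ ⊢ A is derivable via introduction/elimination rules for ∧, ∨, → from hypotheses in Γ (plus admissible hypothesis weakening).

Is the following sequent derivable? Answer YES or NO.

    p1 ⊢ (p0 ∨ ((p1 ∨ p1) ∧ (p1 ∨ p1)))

Derivation (root first):
[∨I₂] p1 ⊢ (p0 ∨ ((p1 ∨ p1) ∧ (p1 ∨ p1)))
  [∧I] p1 ⊢ ((p1 ∨ p1) ∧ (p1 ∨ p1))
    [∨I₂] p1 ⊢ (p1 ∨ p1)
      [Ax] p1 ⊢ p1
    [∨I₂] p1 ⊢ (p1 ∨ p1)
      [Ax] p1 ⊢ p1

Result: YES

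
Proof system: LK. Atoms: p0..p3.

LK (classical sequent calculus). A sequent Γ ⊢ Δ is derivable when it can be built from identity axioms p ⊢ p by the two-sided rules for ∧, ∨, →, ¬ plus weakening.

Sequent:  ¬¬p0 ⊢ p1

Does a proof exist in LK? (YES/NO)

Truth-table refutation:
  v=0000: Γ:[¬¬p0=F] Δ:[p1=F] refutes=False
  v=0001: Γ:[¬¬p0=F] Δ:[p1=F] refutes=False
  v=0010: Γ:[¬¬p0=F] Δ:[p1=F] refutes=False
  v=0011: Γ:[¬¬p0=F] Δ:[p1=F] refutes=False
  v=0100: Γ:[¬¬p0=F] Δ:[p1=T] refutes=False
  v=0101: Γ:[¬¬p0=F] Δ:[p1=T] refutes=False
  v=0110: Γ:[¬¬p0=F] Δ:[p1=T] refutes=False
  v=0111: Γ:[¬¬p0=F] Δ:[p1=T] refutes=False
  v=1000: Γ:[¬¬p0=T] Δ:[p1=F] refutes=True  ← countermodel

Result: NO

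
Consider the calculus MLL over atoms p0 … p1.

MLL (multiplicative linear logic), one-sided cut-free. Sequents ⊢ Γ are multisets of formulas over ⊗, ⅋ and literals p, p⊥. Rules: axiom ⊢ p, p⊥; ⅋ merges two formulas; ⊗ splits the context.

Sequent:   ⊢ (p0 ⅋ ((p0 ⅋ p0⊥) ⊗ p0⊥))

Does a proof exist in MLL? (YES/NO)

Derivation (root first):
[⅋]  ⊢ (p0 ⅋ ((p0 ⅋ p0⊥) ⊗ p0⊥))
  [⊗]  ⊢ p0, ((p0 ⅋ p0⊥) ⊗ p0⊥)
    [⅋]  ⊢ (p0 ⅋ p0⊥)
      [Ax]  ⊢ p0, p0⊥
    [Ax]  ⊢ p0, p0⊥

Result: YES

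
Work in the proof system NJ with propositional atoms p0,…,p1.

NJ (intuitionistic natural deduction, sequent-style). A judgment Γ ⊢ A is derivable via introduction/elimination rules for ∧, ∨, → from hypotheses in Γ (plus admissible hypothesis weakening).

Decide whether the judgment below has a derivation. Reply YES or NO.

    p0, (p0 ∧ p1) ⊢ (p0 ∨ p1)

Derivation (root first):
[∨I₁] p0, (p0 ∧ p1) ⊢ (p0 ∨ p1)
  [Wk] p0, (p0 ∧ p1) ⊢ p0
    [Ax] p0 ⊢ p0

Result: YES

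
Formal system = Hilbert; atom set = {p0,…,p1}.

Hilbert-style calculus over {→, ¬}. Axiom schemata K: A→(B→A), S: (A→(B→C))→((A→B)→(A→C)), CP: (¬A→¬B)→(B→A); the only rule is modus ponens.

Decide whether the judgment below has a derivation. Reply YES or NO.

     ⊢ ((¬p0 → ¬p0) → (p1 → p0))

Enumerate valuations to refute Γ ⊢ Δ:
  v=00: Γ:[] Δ:[((¬p0 → ¬p0) → (p1 → p0))=T] refutes=False
  v=01: Γ:[] Δ:[((¬p0 → ¬p0) → (p1 → p0))=F] refutes=True  ← countermodel

Result: NO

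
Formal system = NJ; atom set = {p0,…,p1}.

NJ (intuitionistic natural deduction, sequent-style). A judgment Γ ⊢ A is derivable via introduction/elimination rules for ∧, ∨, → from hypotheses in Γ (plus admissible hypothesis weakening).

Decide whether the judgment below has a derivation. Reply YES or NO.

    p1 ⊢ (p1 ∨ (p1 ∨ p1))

Derivation trace:
[∨I₂] p1 ⊢ (p1 ∨ (p1 ∨ p1))
  [∨I₂] p1 ⊢ (p1 ∨ p1)
    [Ax] p1 ⊢ p1

Result: YES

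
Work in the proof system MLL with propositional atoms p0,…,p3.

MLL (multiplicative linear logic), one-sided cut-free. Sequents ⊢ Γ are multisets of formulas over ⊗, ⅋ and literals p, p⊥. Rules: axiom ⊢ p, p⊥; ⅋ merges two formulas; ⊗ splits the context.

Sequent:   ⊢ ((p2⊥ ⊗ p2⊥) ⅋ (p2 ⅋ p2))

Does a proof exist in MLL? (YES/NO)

Derivation (root first):
[⅋]  ⊢ ((p2⊥ ⊗ p2⊥) ⅋ (p2 ⅋ p2))
  [⅋]  ⊢ (p2⊥ ⊗ p2⊥), (p2 ⅋ p2)
    [⊗]  ⊢ p2, p2, (p2⊥ ⊗ p2⊥)
      [Ax]  ⊢ p2, p2⊥
      [Ax]  ⊢ p2, p2⊥

Result: YES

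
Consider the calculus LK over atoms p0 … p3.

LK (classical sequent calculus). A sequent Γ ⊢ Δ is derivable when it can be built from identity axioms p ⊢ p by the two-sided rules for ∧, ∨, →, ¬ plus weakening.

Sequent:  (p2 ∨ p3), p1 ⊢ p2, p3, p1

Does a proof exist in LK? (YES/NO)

Proof tree:
[WL] (p2 ∨ p3), p1 ⊢ p2, p3, p1
  [WR] (p2 ∨ p3) ⊢ p2, p3, p1
    [∨L] (p2 ∨ p3) ⊢ p2, p3
      [Ax] p2 ⊢ p2
      [Ax] p3 ⊢ p3

Result: YES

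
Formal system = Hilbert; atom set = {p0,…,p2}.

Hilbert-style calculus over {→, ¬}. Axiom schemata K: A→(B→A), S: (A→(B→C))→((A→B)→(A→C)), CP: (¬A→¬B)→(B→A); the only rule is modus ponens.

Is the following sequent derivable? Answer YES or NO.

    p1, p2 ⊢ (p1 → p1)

Proof tree:
[MP] p1, p2 ⊢ (p1 → p1)
  [K]  ⊢ (p1 → (p1 → p1))
  [MP] p1, p2 ⊢ p1
    [MP] p1 ⊢ (p2 → p1)
      [K]  ⊢ (p1 → (p2 → p1))
      [Hyp] p1 ⊢ p1
    [Hyp] p2 ⊢ p2

Result: YES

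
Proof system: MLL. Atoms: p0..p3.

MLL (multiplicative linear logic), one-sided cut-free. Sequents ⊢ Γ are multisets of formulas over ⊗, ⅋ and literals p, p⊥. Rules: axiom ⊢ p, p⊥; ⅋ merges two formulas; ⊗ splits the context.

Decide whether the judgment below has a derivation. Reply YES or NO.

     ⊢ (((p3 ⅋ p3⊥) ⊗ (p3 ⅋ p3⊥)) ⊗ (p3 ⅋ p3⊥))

Derivation trace:
[⊗]  ⊢ (((p3 ⅋ p3⊥) ⊗ (p3 ⅋ p3⊥)) ⊗ (p3 ⅋ p3⊥))
  [⊗]  ⊢ ((p3 ⅋ p3⊥) ⊗ (p3 ⅋ p3⊥))
    [⅋]  ⊢ (p3 ⅋ p3⊥)
      [Ax]  ⊢ p3, p3⊥
    [⅋]  ⊢ (p3 ⅋ p3⊥)
      [Ax]  ⊢ p3, p3⊥
  [⅋]  ⊢ (p3 ⅋ p3⊥)
    [Ax]  ⊢ p3, p3⊥

Result: YES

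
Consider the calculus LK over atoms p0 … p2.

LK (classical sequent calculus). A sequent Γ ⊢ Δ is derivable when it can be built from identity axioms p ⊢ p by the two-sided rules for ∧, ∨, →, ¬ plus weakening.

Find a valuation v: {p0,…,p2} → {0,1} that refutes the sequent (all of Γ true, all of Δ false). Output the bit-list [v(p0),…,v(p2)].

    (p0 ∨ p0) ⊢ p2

Enumerate valuations to refute Γ ⊢ Δ:
  v=000: Γ:[(p0 ∨ p0)=F] Δ:[p2=F] refutes=False
  v=001: Γ:[(p0 ∨ p0)=F] Δ:[p2=T] refutes=False
  v=010: Γ:[(p0 ∨ p0)=F] Δ:[p2=F] refutes=False
  v=011: Γ:[(p0 ∨ p0)=F] Δ:[p2=T] refutes=False
  v=100: Γ:[(p0 ∨ p0)=T] Δ:[p2=F] refutes=True  ← countermodel

Result: [1, 0, 0]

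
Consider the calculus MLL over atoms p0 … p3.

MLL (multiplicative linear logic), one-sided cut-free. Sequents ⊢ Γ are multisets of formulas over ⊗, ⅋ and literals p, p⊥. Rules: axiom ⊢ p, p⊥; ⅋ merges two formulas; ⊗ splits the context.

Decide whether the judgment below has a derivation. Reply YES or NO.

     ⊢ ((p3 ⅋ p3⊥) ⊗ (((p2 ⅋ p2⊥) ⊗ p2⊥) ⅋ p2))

Derivation (root first):
[⊗]  ⊢ ((p3 ⅋ p3⊥) ⊗ (((p2 ⅋ p2⊥) ⊗ p2⊥) ⅋ p2))
  [⅋]  ⊢ (p3 ⅋ p3⊥)
    [Ax]  ⊢ p3, p3⊥
  [⅋]  ⊢ (((p2 ⅋ p2⊥) ⊗ p2⊥) ⅋ p2)
    [⊗]  ⊢ p2, ((p2 ⅋ p2⊥) ⊗ p2⊥)
      [⅋]  ⊢ (p2 ⅋ p2⊥)
        [Ax]  ⊢ p2, p2⊥
      [Ax]  ⊢ p2, p2⊥

Result: YES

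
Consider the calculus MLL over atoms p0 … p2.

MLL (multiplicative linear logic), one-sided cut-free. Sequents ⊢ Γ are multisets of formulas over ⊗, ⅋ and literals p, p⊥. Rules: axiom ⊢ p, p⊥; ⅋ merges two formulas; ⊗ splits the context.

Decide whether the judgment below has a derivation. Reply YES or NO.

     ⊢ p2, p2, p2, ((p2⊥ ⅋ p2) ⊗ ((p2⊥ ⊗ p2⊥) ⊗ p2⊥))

Derivation (root first):
[⊗]  ⊢ p2, p2, p2, ((p2⊥ ⅋ p2) ⊗ ((p2⊥ ⊗ p2⊥) ⊗ p2⊥))
  [⅋]  ⊢ (p2⊥ ⅋ p2)
    [Ax]  ⊢ p2, p2⊥
  [⊗]  ⊢ p2, p2, p2, ((p2⊥ ⊗ p2⊥) ⊗ p2⊥)
    [⊗]  ⊢ p2, p2, (p2⊥ ⊗ p2⊥)
      [Ax]  ⊢ p2, p2⊥
      [Ax]  ⊢ p2, p2⊥
    [Ax]  ⊢ p2, p2⊥

Result: YES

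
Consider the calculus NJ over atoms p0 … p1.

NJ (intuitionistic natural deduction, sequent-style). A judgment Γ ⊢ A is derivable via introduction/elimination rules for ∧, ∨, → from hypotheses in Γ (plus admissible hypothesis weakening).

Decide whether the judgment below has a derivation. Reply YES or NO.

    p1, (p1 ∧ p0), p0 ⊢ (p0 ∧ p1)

Derivation trace:
[∧I] p1, (p1 ∧ p0), p0 ⊢ (p0 ∧ p1)
  [Ax] p0 ⊢ p0
  [Wk] p1, (p1 ∧ p0) ⊢ p1
    [Ax] p1 ⊢ p1

Result: YES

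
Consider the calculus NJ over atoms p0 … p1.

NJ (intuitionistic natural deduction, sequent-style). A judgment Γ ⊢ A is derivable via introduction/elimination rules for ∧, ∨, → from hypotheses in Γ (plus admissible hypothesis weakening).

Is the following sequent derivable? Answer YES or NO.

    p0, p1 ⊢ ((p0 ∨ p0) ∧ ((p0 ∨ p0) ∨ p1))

Derivation (root first):
[Wk] p0, p1 ⊢ ((p0 ∨ p0) ∧ ((p0 ∨ p0) ∨ p1))
  [∧I] p0 ⊢ ((p0 ∨ p0) ∧ ((p0 ∨ p0) ∨ p1))
    [∨I₁] p0 ⊢ (p0 ∨ p0)
      [Ax] p0 ⊢ p0
    [∨I₁] p0 ⊢ ((p0 ∨ p0) ∨ p1)
      [∨I₁] p0 ⊢ (p0 ∨ p0)
        [Ax] p0 ⊢ p0

Result: YES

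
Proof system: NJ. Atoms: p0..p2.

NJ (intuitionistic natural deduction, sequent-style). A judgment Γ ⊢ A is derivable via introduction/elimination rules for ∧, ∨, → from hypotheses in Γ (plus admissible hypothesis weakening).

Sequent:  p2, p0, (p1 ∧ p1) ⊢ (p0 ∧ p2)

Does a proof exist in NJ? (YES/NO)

Derivation trace:
[Wk] p2, p0, (p1 ∧ p1) ⊢ (p0 ∧ p2)
  [∧I] p2, p0 ⊢ (p0 ∧ p2)
    [Ax] p0 ⊢ p0
    [Ax] p2 ⊢ p2

Result: YES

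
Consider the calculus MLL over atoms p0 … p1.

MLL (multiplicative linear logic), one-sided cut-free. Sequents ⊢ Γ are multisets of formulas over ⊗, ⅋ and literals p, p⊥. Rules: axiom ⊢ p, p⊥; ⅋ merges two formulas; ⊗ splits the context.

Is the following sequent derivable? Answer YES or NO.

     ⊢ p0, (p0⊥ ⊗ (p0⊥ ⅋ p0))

Derivation trace:
[⊗]  ⊢ p0, (p0⊥ ⊗ (p0⊥ ⅋ p0))
  [Ax]  ⊢ p0, p0⊥
  [⅋]  ⊢ (p0⊥ ⅋ p0)
    [Ax]  ⊢ p0, p0⊥

Result: YES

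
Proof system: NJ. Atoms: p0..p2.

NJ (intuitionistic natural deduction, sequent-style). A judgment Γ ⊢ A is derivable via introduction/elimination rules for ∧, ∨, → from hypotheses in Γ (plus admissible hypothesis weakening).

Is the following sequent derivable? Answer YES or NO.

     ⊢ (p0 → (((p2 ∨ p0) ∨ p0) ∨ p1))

Derivation (root first):
[→I]  ⊢ (p0 → (((p2 ∨ p0) ∨ p0) ∨ p1))
  [∨I₁] p0 ⊢ (((p2 ∨ p0) ∨ p0) ∨ p1)
    [∨I₁] p0 ⊢ ((p2 ∨ p0) ∨ p0)
      [∨I₂] p0 ⊢ (p2 ∨ p0)
        [Ax] p0 ⊢ p0

Result: YES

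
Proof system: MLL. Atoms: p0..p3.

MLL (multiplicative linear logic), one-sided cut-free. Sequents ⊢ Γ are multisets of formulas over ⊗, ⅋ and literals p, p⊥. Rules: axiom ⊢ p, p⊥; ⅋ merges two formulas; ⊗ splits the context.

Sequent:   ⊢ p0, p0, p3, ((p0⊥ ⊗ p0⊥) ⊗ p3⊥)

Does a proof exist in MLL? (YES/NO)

Derivation (root first):
[⊗]  ⊢ p0, p0, p3, ((p0⊥ ⊗ p0⊥) ⊗ p3⊥)
  [⊗]  ⊢ p0, p0, (p0⊥ ⊗ p0⊥)
    [Ax]  ⊢ p0, p0⊥
    [Ax]  ⊢ p0, p0⊥
  [Ax]  ⊢ p3, p3⊥

Result: YES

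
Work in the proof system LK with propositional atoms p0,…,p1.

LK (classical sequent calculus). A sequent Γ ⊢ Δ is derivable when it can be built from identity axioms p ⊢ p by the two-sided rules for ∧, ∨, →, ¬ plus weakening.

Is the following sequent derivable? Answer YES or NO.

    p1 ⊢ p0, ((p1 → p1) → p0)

Enumerate valuations to refute Γ ⊢ Δ:
  v=00: Γ:[p1=F] Δ:[p0=F, ((p1 → p1) → p0)=F] refutes=False
  v=01: Γ:[p1=T] Δ:[p0=F, ((p1 → p1) → p0)=F] refutes=True  ← countermodel

Result: NO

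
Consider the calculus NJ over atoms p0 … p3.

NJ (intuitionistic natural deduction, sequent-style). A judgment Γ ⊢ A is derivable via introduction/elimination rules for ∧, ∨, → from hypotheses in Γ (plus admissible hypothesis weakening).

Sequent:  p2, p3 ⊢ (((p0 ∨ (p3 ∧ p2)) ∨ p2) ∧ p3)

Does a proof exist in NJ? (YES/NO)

Derivation (root first):
[∧I] p2, p3 ⊢ (((p0 ∨ (p3 ∧ p2)) ∨ p2) ∧ p3)
  [∨I₁] p2, p3 ⊢ ((p0 ∨ (p3 ∧ p2)) ∨ p2)
    [∨I₂] p2, p3 ⊢ (p0 ∨ (p3 ∧ p2))
      [∧I] p2, p3 ⊢ (p3 ∧ p2)
        [Ax] p3 ⊢ p3
        [Ax] p2 ⊢ p2
  [Ax] p3 ⊢ p3

Result: YES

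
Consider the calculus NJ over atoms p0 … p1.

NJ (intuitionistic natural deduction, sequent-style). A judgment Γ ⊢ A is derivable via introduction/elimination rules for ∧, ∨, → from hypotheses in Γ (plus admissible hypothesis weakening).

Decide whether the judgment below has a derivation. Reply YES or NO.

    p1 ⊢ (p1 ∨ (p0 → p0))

Proof tree:
[∨I₂] p1 ⊢ (p1 ∨ (p0 → p0))
  [Wk] p1 ⊢ (p0 → p0)
    [→I]  ⊢ (p0 → p0)
      [Ax] p0 ⊢ p0

Result: YES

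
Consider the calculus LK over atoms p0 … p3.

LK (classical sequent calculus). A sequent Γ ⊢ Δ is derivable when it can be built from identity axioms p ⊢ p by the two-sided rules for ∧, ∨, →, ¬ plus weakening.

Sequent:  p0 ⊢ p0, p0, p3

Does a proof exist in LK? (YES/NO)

Proof tree:
[WR] p0 ⊢ p0, p0, p3
  [WR] p0 ⊢ p0, p0
    [Ax] p0 ⊢ p0

Result: YES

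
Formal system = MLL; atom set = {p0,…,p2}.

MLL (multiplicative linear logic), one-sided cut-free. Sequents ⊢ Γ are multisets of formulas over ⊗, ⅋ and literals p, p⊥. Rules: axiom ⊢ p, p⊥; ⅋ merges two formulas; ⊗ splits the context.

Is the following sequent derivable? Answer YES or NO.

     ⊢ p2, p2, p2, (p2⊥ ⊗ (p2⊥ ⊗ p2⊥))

Derivation (root first):
[⊗]  ⊢ p2, p2, p2, (p2⊥ ⊗ (p2⊥ ⊗ p2⊥))
  [Ax]  ⊢ p2, p2⊥
  [⊗]  ⊢ p2, p2, (p2⊥ ⊗ p2⊥)
    [Ax]  ⊢ p2, p2⊥
    [Ax]  ⊢ p2, p2⊥

Result: YES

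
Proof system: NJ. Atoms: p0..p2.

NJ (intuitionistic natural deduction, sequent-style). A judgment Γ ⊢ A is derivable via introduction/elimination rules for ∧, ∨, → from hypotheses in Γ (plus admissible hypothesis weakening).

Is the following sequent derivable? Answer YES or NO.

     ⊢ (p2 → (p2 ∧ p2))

Derivation trace:
[→I]  ⊢ (p2 → (p2 ∧ p2))
  [∧I] p2 ⊢ (p2 ∧ p2)
    [Ax] p2 ⊢ p2
    [Ax] p2 ⊢ p2

Result: YES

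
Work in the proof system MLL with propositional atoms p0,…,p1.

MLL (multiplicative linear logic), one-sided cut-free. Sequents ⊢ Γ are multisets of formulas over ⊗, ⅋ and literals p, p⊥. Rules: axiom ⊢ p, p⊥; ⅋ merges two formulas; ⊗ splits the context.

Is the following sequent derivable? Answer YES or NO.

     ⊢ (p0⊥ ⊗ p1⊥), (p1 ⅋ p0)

Derivation trace:
[⅋]  ⊢ (p0⊥ ⊗ p1⊥), (p1 ⅋ p0)
  [⊗]  ⊢ p0, p1, (p0⊥ ⊗ p1⊥)
    [Ax]  ⊢ p0, p0⊥
    [Ax]  ⊢ p1, p1⊥

Result: YES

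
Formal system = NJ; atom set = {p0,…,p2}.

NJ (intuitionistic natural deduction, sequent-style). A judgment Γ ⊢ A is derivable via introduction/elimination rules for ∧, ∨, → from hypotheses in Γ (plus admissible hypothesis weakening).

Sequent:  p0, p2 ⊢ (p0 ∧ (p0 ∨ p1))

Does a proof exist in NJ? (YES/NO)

Derivation (root first):
[Wk] p0, p2 ⊢ (p0 ∧ (p0 ∨ p1))
  [∧I] p0 ⊢ (p0 ∧ (p0 ∨ p1))
    [Ax] p0 ⊢ p0
    [∨I₁] p0 ⊢ (p0 ∨ p1)
      [Ax] p0 ⊢ p0

Result: YES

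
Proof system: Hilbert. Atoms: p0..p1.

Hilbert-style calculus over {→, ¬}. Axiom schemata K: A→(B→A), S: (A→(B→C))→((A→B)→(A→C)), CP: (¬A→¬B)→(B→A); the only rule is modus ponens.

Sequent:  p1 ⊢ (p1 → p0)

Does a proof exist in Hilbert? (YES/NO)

Truth-table refutation:
  v=00: Γ:[p1=F] Δ:[(p1 → p0)=T] refutes=False
  v=01: Γ:[p1=T] Δ:[(p1 → p0)=F] refutes=True  ← countermodel

Result: NO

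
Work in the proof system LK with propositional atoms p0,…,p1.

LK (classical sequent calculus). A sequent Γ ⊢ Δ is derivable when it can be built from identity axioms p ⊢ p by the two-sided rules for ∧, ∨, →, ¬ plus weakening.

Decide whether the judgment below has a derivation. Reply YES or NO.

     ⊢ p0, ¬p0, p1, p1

Derivation (root first):
[WR]  ⊢ p0, ¬p0, p1, p1
  [WR]  ⊢ p0, ¬p0, p1
    [¬R]  ⊢ p0, ¬p0
      [Ax] p0 ⊢ p0

Result: YES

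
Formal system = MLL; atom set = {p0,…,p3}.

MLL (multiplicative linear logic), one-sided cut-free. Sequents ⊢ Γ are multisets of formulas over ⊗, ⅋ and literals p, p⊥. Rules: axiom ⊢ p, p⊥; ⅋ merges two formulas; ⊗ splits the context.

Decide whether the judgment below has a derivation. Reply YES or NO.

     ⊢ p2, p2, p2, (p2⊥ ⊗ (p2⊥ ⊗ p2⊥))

Proof tree:
[⊗]  ⊢ p2, p2, p2, (p2⊥ ⊗ (p2⊥ ⊗ p2⊥))
  [Ax]  ⊢ p2, p2⊥
  [⊗]  ⊢ p2, p2, (p2⊥ ⊗ p2⊥)
    [Ax]  ⊢ p2, p2⊥
    [Ax]  ⊢ p2, p2⊥

Result: YES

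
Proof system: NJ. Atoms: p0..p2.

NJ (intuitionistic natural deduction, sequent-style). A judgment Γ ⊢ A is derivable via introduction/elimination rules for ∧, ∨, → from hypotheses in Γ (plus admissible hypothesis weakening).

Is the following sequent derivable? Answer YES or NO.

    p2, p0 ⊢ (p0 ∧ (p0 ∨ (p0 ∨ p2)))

Derivation trace:
[∧I] p2, p0 ⊢ (p0 ∧ (p0 ∨ (p0 ∨ p2)))
  [Ax] p0 ⊢ p0
  [∨I₂] p2 ⊢ (p0 ∨ (p0 ∨ p2))
    [∨I₂] p2 ⊢ (p0 ∨ p2)
      [Ax] p2 ⊢ p2

Result: YES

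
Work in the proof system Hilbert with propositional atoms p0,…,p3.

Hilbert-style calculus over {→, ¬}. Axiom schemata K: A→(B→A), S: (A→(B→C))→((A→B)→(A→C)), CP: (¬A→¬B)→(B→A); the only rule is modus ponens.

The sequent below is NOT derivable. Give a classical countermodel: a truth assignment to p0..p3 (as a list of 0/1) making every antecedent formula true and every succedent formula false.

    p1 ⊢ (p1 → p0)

Truth-table refutation:
  v=0000: Γ:[p1=F] Δ:[(p1 → p0)=T] refutes=False
  v=0001: Γ:[p1=F] Δ:[(p1 → p0)=T] refutes=False
  v=0010: Γ:[p1=F] Δ:[(p1 → p0)=T] refutes=False
  v=0011: Γ:[p1=F] Δ:[(p1 → p0)=T] refutes=False
  v=0100: Γ:[p1=T] Δ:[(p1 → p0)=F] refutes=True  ← countermodel

Result: [0, 1, 0, 0]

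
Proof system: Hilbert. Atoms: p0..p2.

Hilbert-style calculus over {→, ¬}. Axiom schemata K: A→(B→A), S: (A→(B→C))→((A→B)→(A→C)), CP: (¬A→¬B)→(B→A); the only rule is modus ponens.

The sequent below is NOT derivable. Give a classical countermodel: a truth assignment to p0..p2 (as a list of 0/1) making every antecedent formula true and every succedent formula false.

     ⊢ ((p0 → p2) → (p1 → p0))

Enumerate valuations to refute Γ ⊢ Δ:
  v=000: Γ:[] Δ:[((p0 → p2) → (p1 → p0))=T] refutes=False
  v=001: Γ:[] Δ:[((p0 → p2) → (p1 → p0))=T] refutes=False
  v=010: Γ:[] Δ:[((p0 → p2) → (p1 → p0))=F] refutes=True  ← countermodel

Result: [0, 1, 0]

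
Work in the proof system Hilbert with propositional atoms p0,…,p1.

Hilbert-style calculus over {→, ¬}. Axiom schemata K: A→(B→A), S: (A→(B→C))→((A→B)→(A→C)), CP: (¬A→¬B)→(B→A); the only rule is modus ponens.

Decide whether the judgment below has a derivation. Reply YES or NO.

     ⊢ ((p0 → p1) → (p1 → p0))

Enumerate valuations to refute Γ ⊢ Δ:
  v=00: Γ:[] Δ:[((p0 → p1) → (p1 → p0))=T] refutes=False
  v=01: Γ:[] Δ:[((p0 → p1) → (p1 → p0))=F] refutes=True  ← countermodel

Result: NO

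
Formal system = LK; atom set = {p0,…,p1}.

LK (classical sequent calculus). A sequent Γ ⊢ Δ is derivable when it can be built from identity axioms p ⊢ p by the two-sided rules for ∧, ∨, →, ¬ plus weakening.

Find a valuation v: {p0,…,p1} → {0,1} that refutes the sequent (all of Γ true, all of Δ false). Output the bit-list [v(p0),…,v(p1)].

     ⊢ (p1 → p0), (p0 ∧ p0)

Truth-table refutation:
  v=00: Γ:[] Δ:[(p1 → p0)=T, (p0 ∧ p0)=F] refutes=False
  v=01: Γ:[] Δ:[(p1 → p0)=F, (p0 ∧ p0)=F] refutes=True  ← countermodel

Result: [0, 1]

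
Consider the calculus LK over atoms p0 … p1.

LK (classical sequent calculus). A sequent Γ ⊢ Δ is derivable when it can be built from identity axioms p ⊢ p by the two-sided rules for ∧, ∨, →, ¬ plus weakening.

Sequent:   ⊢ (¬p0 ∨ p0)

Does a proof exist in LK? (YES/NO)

Derivation trace:
[∨R]  ⊢ (¬p0 ∨ p0)
  [¬R]  ⊢ p0, ¬p0
    [Ax] p0 ⊢ p0

Result: YES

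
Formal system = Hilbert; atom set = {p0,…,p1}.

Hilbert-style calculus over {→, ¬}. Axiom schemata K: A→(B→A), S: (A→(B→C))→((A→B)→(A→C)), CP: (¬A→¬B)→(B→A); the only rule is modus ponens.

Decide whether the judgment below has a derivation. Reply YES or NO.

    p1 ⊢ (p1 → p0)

Enumerate valuations to refute Γ ⊢ Δ:
  v=00: Γ:[p1=F] Δ:[(p1 → p0)=T] refutes=False
  v=01: Γ:[p1=T] Δ:[(p1 → p0)=F] refutes=True  ← countermodel

Result: NO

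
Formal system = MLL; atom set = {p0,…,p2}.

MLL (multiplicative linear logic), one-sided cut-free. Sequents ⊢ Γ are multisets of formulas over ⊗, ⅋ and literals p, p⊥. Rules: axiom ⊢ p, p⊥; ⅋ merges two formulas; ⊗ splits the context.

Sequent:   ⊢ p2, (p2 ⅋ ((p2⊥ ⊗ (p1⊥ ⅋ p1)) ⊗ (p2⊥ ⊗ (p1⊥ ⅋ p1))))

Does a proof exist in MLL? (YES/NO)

Proof tree:
[⅋]  ⊢ p2, (p2 ⅋ ((p2⊥ ⊗ (p1⊥ ⅋ p1)) ⊗ (p2⊥ ⊗ (p1⊥ ⅋ p1))))
  [⊗]  ⊢ p2, p2, ((p2⊥ ⊗ (p1⊥ ⅋ p1)) ⊗ (p2⊥ ⊗ (p1⊥ ⅋ p1)))
    [⊗]  ⊢ p2, (p2⊥ ⊗ (p1⊥ ⅋ p1))
      [Ax]  ⊢ p2, p2⊥
      [⅋]  ⊢ (p1⊥ ⅋ p1)
        [Ax]  ⊢ p1, p1⊥
    [⊗]  ⊢ p2, (p2⊥ ⊗ (p1⊥ ⅋ p1))
      [Ax]  ⊢ p2, p2⊥
      [⅋]  ⊢ (p1⊥ ⅋ p1)
        [Ax]  ⊢ p1, p1⊥

Result: YES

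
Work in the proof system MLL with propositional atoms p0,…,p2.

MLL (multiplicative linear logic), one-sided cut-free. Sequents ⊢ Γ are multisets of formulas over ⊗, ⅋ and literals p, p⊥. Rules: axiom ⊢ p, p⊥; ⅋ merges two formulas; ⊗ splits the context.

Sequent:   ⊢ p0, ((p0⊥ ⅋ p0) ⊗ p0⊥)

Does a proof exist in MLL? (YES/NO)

Proof tree:
[⊗]  ⊢ p0, ((p0⊥ ⅋ p0) ⊗ p0⊥)
  [⅋]  ⊢ (p0⊥ ⅋ p0)
    [Ax]  ⊢ p0, p0⊥
  [Ax]  ⊢ p0, p0⊥

Result: YES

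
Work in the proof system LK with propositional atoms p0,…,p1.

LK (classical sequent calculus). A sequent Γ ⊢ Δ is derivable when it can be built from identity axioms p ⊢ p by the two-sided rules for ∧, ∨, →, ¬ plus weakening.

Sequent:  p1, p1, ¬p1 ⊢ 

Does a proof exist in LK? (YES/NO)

Proof tree:
[¬L] p1, p1, ¬p1 ⊢ 
  [WL] p1, p1 ⊢ p1
    [Ax] p1 ⊢ p1

Result: YES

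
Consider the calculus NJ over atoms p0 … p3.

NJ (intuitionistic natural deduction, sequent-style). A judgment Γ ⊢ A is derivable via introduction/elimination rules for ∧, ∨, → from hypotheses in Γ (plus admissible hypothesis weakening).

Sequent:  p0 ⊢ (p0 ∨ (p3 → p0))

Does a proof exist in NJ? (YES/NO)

Proof tree:
[∨I₂] p0 ⊢ (p0 ∨ (p3 → p0))
  [→I] p0 ⊢ (p3 → p0)
    [Wk] p0, p3 ⊢ p0
      [Ax] p0 ⊢ p0

Result: YES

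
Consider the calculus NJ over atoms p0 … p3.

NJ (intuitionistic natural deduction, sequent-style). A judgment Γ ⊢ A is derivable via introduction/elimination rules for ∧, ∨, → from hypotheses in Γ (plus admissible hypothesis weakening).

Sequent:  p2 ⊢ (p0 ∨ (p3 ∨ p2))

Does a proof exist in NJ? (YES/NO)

Derivation trace:
[∨I₂] p2 ⊢ (p0 ∨ (p3 ∨ p2))
  [∨I₂] p2 ⊢ (p3 ∨ p2)
    [Ax] p2 ⊢ p2

Result: YES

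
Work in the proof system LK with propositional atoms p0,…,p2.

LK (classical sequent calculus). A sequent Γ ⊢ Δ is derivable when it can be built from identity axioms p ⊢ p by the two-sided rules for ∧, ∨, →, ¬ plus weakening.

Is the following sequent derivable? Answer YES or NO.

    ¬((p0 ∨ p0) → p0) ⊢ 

Proof tree:
[¬L] ¬((p0 ∨ p0) → p0) ⊢ 
  [→R]  ⊢ ((p0 ∨ p0) → p0)
    [∨L] (p0 ∨ p0) ⊢ p0
      [Ax] p0 ⊢ p0
      [Ax] p0 ⊢ p0

Result: YES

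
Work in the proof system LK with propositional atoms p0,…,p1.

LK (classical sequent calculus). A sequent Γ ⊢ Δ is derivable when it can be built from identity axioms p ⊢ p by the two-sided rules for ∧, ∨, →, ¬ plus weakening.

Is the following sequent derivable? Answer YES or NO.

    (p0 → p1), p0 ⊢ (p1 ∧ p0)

Derivation (root first):
[∧R] (p0 → p1), p0 ⊢ (p1 ∧ p0)
  [→L] p0, (p0 → p1) ⊢ p1
    [Ax] p0 ⊢ p0
    [Ax] p1 ⊢ p1
  [WL] p0, p0 ⊢ p0
    [Ax] p0 ⊢ p0

Result: YES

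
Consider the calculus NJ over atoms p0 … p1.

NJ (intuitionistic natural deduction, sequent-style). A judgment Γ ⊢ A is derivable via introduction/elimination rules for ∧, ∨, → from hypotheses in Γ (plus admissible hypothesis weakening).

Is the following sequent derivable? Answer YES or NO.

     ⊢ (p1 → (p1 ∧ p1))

Proof tree:
[→I]  ⊢ (p1 → (p1 ∧ p1))
  [∧I] p1 ⊢ (p1 ∧ p1)
    [Ax] p1 ⊢ p1
    [Ax] p1 ⊢ p1

Result: YES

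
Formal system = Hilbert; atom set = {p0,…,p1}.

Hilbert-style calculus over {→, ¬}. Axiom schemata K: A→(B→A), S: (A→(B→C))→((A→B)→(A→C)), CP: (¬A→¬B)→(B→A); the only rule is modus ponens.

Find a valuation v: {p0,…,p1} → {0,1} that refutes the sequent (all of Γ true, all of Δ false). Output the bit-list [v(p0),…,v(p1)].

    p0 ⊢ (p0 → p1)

Truth-table refutation:
  v=00: Γ:[p0=F] Δ:[(p0 → p1)=T] refutes=False
  v=01: Γ:[p0=F] Δ:[(p0 → p1)=T] refutes=False
  v=10: Γ:[p0=T] Δ:[(p0 → p1)=F] refutes=True  ← countermodel

Result: [1, 0]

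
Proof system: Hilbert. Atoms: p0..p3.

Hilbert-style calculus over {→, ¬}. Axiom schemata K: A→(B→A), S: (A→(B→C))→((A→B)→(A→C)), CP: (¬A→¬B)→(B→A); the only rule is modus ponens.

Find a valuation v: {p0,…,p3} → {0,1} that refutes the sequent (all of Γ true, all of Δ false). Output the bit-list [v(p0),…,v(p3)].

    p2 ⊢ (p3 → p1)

Search for a countermodel by truth-table:
  v=0000: Γ:[p2=F] Δ:[(p3 → p1)=T] refutes=False
  v=0001: Γ:[p2=F] Δ:[(p3 → p1)=F] refutes=False
  v=0010: Γ:[p2=T] Δ:[(p3 → p1)=T] refutes=False
  v=0011: Γ:[p2=T] Δ:[(p3 → p1)=F] refutes=True  ← countermodel

Result: [0, 0, 1, 1]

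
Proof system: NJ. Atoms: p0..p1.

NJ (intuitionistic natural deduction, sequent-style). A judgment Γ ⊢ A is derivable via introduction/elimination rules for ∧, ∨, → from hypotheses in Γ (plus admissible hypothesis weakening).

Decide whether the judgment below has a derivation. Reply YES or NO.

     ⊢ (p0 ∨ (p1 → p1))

Derivation (root first):
[∨I₂]  ⊢ (p0 ∨ (p1 → p1))
  [→I]  ⊢ (p1 → p1)
    [Ax] p1 ⊢ p1

Result: YES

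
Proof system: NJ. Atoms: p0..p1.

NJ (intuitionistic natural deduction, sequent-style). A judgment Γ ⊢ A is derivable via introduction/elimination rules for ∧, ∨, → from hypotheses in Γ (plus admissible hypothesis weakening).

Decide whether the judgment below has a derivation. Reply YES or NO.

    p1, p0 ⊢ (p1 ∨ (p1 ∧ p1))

Proof tree:
[Wk] p1, p0 ⊢ (p1 ∨ (p1 ∧ p1))
  [∨I₂] p1 ⊢ (p1 ∨ (p1 ∧ p1))
    [∧I] p1 ⊢ (p1 ∧ p1)
      [Ax] p1 ⊢ p1
      [Ax] p1 ⊢ p1

Result: YES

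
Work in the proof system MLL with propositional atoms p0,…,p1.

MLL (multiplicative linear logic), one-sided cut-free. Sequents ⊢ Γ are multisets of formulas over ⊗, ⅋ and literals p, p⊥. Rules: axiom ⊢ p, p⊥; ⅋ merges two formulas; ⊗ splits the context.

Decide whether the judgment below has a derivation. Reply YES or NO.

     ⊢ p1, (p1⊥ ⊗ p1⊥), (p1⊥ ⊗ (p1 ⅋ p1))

Proof tree:
[⊗]  ⊢ p1, (p1⊥ ⊗ p1⊥), (p1⊥ ⊗ (p1 ⅋ p1))
  [Ax]  ⊢ p1, p1⊥
  [⅋]  ⊢ (p1⊥ ⊗ p1⊥), (p1 ⅋ p1)
    [⊗]  ⊢ p1, p1, (p1⊥ ⊗ p1⊥)
      [Ax]  ⊢ p1, p1⊥
      [Ax]  ⊢ p1, p1⊥

Result: YES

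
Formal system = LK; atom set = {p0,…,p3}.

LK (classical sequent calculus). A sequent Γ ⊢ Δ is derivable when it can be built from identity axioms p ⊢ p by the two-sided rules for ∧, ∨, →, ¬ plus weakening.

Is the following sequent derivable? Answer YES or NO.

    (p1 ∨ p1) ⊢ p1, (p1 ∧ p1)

Proof tree:
[∨L] (p1 ∨ p1) ⊢ p1, (p1 ∧ p1)
  [Ax] p1 ⊢ p1
  [∧R] p1 ⊢ (p1 ∧ p1)
    [Ax] p1 ⊢ p1
    [Ax] p1 ⊢ p1

Result: YES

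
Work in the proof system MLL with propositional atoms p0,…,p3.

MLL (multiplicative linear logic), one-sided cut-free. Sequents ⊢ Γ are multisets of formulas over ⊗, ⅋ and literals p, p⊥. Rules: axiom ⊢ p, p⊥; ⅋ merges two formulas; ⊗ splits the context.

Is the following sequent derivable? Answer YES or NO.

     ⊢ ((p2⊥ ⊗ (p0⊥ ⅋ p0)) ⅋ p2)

Proof tree:
[⅋]  ⊢ ((p2⊥ ⊗ (p0⊥ ⅋ p0)) ⅋ p2)
  [⊗]  ⊢ p2, (p2⊥ ⊗ (p0⊥ ⅋ p0))
    [Ax]  ⊢ p2, p2⊥
    [⅋]  ⊢ (p0⊥ ⅋ p0)
      [Ax]  ⊢ p0, p0⊥

Result: YES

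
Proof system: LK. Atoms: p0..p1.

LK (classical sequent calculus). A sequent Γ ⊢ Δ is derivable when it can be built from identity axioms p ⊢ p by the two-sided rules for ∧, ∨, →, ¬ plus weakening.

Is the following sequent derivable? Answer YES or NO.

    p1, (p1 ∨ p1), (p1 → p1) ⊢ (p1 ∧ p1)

Proof tree:
[∧R] p1, (p1 ∨ p1), (p1 → p1) ⊢ (p1 ∧ p1)
  [→L] (p1 ∨ p1), (p1 → p1) ⊢ p1
    [∨L] (p1 ∨ p1) ⊢ p1
      [Ax] p1 ⊢ p1
      [Ax] p1 ⊢ p1
    [Ax] p1 ⊢ p1
  [Ax] p1 ⊢ p1

Result: YES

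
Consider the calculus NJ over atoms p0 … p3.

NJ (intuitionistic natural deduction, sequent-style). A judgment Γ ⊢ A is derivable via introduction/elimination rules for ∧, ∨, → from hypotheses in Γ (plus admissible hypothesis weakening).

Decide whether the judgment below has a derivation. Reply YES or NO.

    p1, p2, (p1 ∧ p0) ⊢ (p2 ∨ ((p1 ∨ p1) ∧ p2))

Proof tree:
[∨I₂] p1, p2, (p1 ∧ p0) ⊢ (p2 ∨ ((p1 ∨ p1) ∧ p2))
  [Wk] p1, p2, (p1 ∧ p0) ⊢ ((p1 ∨ p1) ∧ p2)
    [∧I] p1, p2 ⊢ ((p1 ∨ p1) ∧ p2)
      [∨I₁] p1 ⊢ (p1 ∨ p1)
        [Ax] p1 ⊢ p1
      [Ax] p2 ⊢ p2

Result: YES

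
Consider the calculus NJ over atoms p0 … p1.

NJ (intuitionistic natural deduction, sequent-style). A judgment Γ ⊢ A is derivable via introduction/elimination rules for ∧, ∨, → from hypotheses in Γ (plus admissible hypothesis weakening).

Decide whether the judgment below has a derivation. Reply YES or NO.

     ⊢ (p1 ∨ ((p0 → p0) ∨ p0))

Derivation trace:
[∨I₂]  ⊢ (p1 ∨ ((p0 → p0) ∨ p0))
  [∨I₁]  ⊢ ((p0 → p0) ∨ p0)
    [→I]  ⊢ (p0 → p0)
      [Ax] p0 ⊢ p0

Result: YES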